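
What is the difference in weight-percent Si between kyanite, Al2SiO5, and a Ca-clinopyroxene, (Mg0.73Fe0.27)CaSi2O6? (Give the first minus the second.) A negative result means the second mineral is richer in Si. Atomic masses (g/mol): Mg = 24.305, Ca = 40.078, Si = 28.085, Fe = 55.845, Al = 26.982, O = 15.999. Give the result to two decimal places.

Si in Al2SiO5: molar mass 162.044 g/mol; 1×28.085 = 28.085 g → 17.33 wt%.
Si in (Mg0.73Fe0.27)CaSi2O6: molar mass 225.063 g/mol; 2×28.085 = 56.170 g → 24.96 wt%.
Difference = 17.33 − 24.96 = -7.63 percentage points.

-7.63 percentage points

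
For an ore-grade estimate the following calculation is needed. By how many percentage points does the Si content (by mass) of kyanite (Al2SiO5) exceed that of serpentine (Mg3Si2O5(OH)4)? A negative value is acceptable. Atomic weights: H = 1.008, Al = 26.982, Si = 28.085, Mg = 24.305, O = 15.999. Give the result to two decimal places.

-2.94 percentage points

M(Al2SiO5) = 162.044 g/mol, so wt% Si = 28.085/162.044 × 100 = 17.33%.
M(Mg3Si2O5(OH)4) = 277.108 g/mol, so wt% Si = 56.170/277.108 × 100 = 20.27%.
17.33 − 20.27 = -2.94 pp.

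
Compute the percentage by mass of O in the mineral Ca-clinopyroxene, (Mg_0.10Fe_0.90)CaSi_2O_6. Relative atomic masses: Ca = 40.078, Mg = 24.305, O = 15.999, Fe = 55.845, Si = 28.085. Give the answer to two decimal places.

39.19 wt%

Formula mass = 0.10·24.305 + 0.90·55.845 + 1·40.078 + 2·28.085 + 6·15.999 = 244.933 g/mol, of which 95.994 g is O.
So O makes up 95.994/244.933 = 0.3919 of the mass, i.e. 39.19%.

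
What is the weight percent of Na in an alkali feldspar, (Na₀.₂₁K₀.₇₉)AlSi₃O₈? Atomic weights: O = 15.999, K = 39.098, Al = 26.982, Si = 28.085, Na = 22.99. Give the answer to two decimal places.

1.76 weight percent

M((Na₀.₂₁K₀.₇₉)AlSi₃O₈) = 274.944 g/mol.
Na contributes 0.21 × 22.99 = 4.828 g per mole.
4.828/274.944 = 0.0176 → 1.76%.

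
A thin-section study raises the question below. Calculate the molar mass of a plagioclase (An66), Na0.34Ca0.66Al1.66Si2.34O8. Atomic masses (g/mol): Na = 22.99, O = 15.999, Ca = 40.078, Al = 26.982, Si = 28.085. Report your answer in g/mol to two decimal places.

272.77 g/mol

Na: 0.34 × 22.99 = 7.8166
Ca: 0.66 × 40.078 = 26.4515
Al: 1.66 × 26.982 = 44.7901
Si: 2.34 × 28.085 = 65.7189
O: 8 × 15.999 = 127.9920
Summing the contributions gives the formula mass.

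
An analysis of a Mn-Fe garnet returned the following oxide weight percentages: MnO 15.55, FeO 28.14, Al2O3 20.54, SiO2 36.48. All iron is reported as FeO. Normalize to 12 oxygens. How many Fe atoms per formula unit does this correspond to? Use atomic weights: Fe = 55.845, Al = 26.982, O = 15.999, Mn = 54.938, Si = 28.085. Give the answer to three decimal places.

1.935 Fe apfu

15.55 wt% MnO ÷ 70.937 g/mol = 0.21921 mol, giving 0.21921 Mn and 0.21921 O.
28.14 wt% FeO ÷ 71.844 g/mol = 0.39168 mol, giving 0.39168 Fe and 0.39168 O.
20.54 wt% Al2O3 ÷ 101.961 g/mol = 0.20145 mol, giving 0.40290 Al and 0.60435 O.
36.48 wt% SiO2 ÷ 60.083 g/mol = 0.60716 mol, giving 0.60716 Si and 1.21432 O.
Oxygen sums to 2.42956; scaling by 12/2.42956 = 4.93917 puts the formula on 12 O.
Fe: 0.39168 × 4.93917 = 1.935 atoms per formula unit.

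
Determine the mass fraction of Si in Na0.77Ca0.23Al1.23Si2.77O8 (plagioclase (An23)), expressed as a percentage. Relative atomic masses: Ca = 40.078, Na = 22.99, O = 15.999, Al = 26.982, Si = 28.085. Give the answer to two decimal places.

29.26 weight percent

Molar mass of Na0.77Ca0.23Al1.23Si2.77O8: 0.77*22.99 + 0.23*40.078 + 1.23*26.982 + 2.77*28.085 + 8*15.999 = 265.896 g/mol.
Mass of Si per formula unit: 2.77 × 28.085 = 77.795 g.
Weight fraction Si = 77.795 / 265.896 = 0.2926.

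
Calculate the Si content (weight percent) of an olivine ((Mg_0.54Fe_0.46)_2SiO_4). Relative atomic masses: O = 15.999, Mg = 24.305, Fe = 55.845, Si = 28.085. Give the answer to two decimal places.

16.55 weight percent

M((Mg_0.54Fe_0.46)_2SiO_4) = 169.708 g/mol.
Si contributes 1 × 28.085 = 28.085 g per mole.
28.085/169.708 = 0.1655 → 16.55%.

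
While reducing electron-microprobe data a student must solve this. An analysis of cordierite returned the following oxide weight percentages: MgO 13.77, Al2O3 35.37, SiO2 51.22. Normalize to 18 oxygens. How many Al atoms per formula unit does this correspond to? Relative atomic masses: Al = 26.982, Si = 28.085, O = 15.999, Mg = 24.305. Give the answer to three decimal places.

13.77 wt% MgO ÷ 40.304 g/mol = 0.34165 mol, giving 0.34165 Mg and 0.34165 O.
35.37 wt% Al2O3 ÷ 101.961 g/mol = 0.34690 mol, giving 0.69380 Al and 1.04070 O.
51.22 wt% SiO2 ÷ 60.083 g/mol = 0.85249 mol, giving 0.85249 Si and 1.70498 O.
Oxygen sums to 3.08733; scaling by 18/3.08733 = 5.83028 puts the formula on 18 O.
Al: 0.69380 × 5.83028 = 4.045 atoms per formula unit.

4.045 Al apfu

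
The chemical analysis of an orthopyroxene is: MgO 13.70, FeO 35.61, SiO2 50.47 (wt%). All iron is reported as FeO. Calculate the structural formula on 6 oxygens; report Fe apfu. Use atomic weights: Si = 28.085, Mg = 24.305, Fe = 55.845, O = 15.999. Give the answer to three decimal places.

1.182 Fe apfu

MgO: 13.70/40.304 = 0.33992 mol → 0.33992 mol Mg, 0.33992 mol O.
FeO: 35.61/71.844 = 0.49566 mol → 0.49566 mol Fe, 0.49566 mol O.
SiO2: 50.47/60.083 = 0.84000 mol → 0.84000 mol Si, 1.68000 mol O.
Total oxygen = 2.51558 mol. Normalization factor = 6/2.51558 = 2.38514.
Fe per 6 O = 0.49566 × 2.38514 = 1.182.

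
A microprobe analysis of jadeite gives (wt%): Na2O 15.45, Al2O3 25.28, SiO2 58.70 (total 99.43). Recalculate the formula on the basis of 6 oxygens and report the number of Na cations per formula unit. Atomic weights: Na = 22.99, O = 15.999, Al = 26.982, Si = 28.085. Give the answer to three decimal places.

15.45 wt% Na2O ÷ 61.979 g/mol = 0.24928 mol, giving 0.49856 Na and 0.24928 O.
25.28 wt% Al2O3 ÷ 101.961 g/mol = 0.24794 mol, giving 0.49588 Al and 0.74382 O.
58.70 wt% SiO2 ÷ 60.083 g/mol = 0.97698 mol, giving 0.97698 Si and 1.95396 O.
Oxygen sums to 2.94706; scaling by 6/2.94706 = 2.03593 puts the formula on 6 O.
Na: 0.49856 × 2.03593 = 1.015 atoms per formula unit.

1.015 Na apfu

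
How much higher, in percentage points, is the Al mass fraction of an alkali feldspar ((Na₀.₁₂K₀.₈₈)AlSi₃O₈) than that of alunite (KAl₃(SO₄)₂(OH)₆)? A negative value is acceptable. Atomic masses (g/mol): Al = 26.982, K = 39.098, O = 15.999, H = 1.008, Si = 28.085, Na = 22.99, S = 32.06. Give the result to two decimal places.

Al in (Na₀.₁₂K₀.₈₈)AlSi₃O₈: molar mass 276.394 g/mol; 1×26.982 = 26.982 g → 9.76 wt%.
Al in KAl₃(SO₄)₂(OH)₆: molar mass 414.198 g/mol; 3×26.982 = 80.946 g → 19.54 wt%.
Difference = 9.76 − 19.54 = -9.78 percentage points.

-9.78 percentage points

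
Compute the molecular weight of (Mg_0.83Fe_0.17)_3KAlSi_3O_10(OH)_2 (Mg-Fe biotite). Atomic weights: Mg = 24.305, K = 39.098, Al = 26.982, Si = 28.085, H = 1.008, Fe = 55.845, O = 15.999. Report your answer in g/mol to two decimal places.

M = 2.49×24.305 + 0.51×55.845 + 1×39.098 + 1×26.982 + 3×28.085 + 12×15.999 + 2×1.008

433.34 g/mol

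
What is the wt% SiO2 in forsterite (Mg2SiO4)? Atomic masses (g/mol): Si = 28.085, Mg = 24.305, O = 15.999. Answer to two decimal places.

42.71 wt%

Formula mass = 140.691 g/mol.
1 Si → 1.0000 mol SiO2 per formula unit; M(SiO2) = 60.083, so SiO2 mass = 60.083 g.
60.083/140.691 × 100 = 42.71 wt%.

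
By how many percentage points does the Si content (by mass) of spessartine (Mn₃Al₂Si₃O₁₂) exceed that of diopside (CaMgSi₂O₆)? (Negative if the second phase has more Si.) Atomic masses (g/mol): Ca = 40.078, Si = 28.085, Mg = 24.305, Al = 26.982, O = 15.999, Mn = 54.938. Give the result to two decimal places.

-8.92 percentage points

First mineral: 84.255 g Si in 495.021 g formula = 17.02 wt% Si.
Second mineral: 56.170 g Si in 216.547 g formula = 25.94 wt% Si.
17.02% − 25.94% gives a difference of -8.92 percentage points.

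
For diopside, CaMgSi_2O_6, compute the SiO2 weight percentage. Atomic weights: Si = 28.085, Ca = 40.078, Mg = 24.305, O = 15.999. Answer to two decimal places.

55.49 wt%

Formula mass = 216.547 g/mol.
2 Si → 2.0000 mol SiO2 per formula unit; M(SiO2) = 60.083, so SiO2 mass = 120.166 g.
120.166/216.547 × 100 = 55.49 wt%.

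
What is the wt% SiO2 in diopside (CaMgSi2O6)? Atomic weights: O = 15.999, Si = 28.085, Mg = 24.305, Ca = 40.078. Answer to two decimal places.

M(CaMgSi2O6) = 216.547 g/mol; M(SiO2) = 60.083 g/mol.
Moles SiO2 per formula unit = 2 Si ÷ 1 = 2.0000.
SiO2 fraction = (2.0000 × 60.083) / 216.547 = 120.166/216.547 = 0.5549.

55.49 wt%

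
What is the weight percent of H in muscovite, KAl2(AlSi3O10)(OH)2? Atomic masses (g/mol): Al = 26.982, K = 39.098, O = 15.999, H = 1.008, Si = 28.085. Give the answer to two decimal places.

0.51 weight percent

Formula mass = 1*39.098 + 3*26.982 + 3*28.085 + 12*15.999 + 2*1.008 = 398.303 g/mol, of which 2.016 g is H.
So H makes up 2.016/398.303 = 0.0051 of the mass, i.e. 0.51%.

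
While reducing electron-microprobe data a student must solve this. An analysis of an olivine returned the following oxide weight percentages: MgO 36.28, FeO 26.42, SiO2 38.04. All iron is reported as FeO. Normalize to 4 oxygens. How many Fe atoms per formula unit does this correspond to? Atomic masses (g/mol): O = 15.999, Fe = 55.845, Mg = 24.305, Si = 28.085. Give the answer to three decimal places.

MgO (M=40.304): mol = 0.90016; Mg = 0.90016, O = 0.90016.
FeO (M=71.844): mol = 0.36774; Fe = 0.36774, O = 0.36774.
SiO2 (M=60.083): mol = 0.63312; Si = 0.63312, O = 1.26624.
ΣO = 2.53414; factor = 4/ΣO = 1.57844.
Fe apfu = 0.36774 × 1.57844 = 0.580.

0.580 Fe apfu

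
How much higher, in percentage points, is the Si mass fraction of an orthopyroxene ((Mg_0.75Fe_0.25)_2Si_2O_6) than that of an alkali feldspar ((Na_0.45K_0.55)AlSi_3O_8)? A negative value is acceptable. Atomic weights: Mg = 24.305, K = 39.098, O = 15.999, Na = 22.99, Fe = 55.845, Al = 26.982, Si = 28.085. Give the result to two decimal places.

-5.14 percentage points

First mineral: 56.170 g Si in 216.544 g formula = 25.94 wt% Si.
Second mineral: 84.255 g Si in 271.078 g formula = 31.08 wt% Si.
25.94% − 31.08% gives a difference of -5.14 percentage points.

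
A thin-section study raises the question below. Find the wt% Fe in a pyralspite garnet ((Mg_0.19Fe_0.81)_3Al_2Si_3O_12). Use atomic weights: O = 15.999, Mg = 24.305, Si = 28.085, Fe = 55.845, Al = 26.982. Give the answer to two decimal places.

28.29 mass %

M((Mg_0.19Fe_0.81)_3Al_2Si_3O_12) = 479.764 g/mol.
Fe contributes 2.43 × 55.845 = 135.703 g per mole.
135.703/479.764 = 0.2829 → 28.29%.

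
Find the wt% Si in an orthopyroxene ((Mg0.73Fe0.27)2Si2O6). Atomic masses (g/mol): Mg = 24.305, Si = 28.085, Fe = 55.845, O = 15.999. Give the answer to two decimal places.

25.79 weight percent

M((Mg0.73Fe0.27)2Si2O6) = 217.806 g/mol.
Si contributes 2 × 28.085 = 56.170 g per mole.
56.170/217.806 = 0.2579 → 25.79%.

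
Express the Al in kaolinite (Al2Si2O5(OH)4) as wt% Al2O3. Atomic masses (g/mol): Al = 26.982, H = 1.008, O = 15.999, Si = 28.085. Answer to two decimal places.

Molar mass of Al2Si2O5(OH)4 = 2*26.982 + 2*28.085 + 9*15.999 + 4*1.008 = 258.157 g/mol.
Each formula unit contains 2 Al, equivalent to 2/2 = 1.0000 mol Al2O3.
M(Al2O3) = 2×26.982 + 3×15.999 = 101.961 g/mol.
Mass of Al2O3 per formula unit = 1.0000 × 101.961 = 101.961 g.
Al2O3 wt% = 101.961 / 258.157 × 100 = 39.50%.

39.50 wt%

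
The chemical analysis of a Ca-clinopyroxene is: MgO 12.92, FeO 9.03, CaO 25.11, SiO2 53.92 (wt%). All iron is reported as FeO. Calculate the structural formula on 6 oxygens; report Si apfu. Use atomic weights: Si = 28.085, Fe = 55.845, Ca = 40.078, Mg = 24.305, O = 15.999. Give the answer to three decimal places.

2.003 Si apfu

MgO (M=40.304): mol = 0.32056; Mg = 0.32056, O = 0.32056.
FeO (M=71.844): mol = 0.12569; Fe = 0.12569, O = 0.12569.
CaO (M=56.077): mol = 0.44778; Ca = 0.44778, O = 0.44778.
SiO2 (M=60.083): mol = 0.89743; Si = 0.89743, O = 1.79486.
ΣO = 2.68889; factor = 6/ΣO = 2.23140.
Si apfu = 0.89743 × 2.23140 = 2.003.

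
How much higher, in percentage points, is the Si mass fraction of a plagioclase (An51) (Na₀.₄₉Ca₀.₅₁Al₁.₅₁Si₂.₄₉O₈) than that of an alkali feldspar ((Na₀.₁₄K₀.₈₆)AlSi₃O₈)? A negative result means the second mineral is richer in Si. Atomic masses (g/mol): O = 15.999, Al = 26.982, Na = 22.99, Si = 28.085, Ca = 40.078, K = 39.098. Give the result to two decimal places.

M(Na₀.₄₉Ca₀.₅₁Al₁.₅₁Si₂.₄₉O₈) = 270.371 g/mol, so wt% Si = 69.932/270.371 × 100 = 25.87%.
M((Na₀.₁₄K₀.₈₆)AlSi₃O₈) = 276.072 g/mol, so wt% Si = 84.255/276.072 × 100 = 30.52%.
25.87 − 30.52 = -4.65 pp.

-4.65 percentage points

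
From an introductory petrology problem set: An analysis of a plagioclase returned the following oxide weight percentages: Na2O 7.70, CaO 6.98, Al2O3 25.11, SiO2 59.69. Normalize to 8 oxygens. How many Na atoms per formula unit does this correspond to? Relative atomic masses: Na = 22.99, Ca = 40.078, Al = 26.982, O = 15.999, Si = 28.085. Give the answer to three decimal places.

0.668 Na apfu

Na2O: 7.70/61.979 = 0.12424 mol → 0.24848 mol Na, 0.12424 mol O.
CaO: 6.98/56.077 = 0.12447 mol → 0.12447 mol Ca, 0.12447 mol O.
Al2O3: 25.11/101.961 = 0.24627 mol → 0.49254 mol Al, 0.73881 mol O.
SiO2: 59.69/60.083 = 0.99346 mol → 0.99346 mol Si, 1.98692 mol O.
Total oxygen = 2.97444 mol. Normalization factor = 8/2.97444 = 2.68958.
Na per 8 O = 0.24848 × 2.68958 = 0.668.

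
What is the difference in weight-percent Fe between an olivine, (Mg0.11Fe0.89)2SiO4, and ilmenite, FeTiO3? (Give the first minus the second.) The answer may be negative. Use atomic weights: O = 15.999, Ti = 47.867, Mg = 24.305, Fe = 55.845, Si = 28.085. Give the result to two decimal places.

First mineral: 99.404 g Fe in 196.832 g formula = 50.50 wt% Fe.
Second mineral: 55.845 g Fe in 151.709 g formula = 36.81 wt% Fe.
50.50% − 36.81% gives a difference of 13.69 percentage points.

13.69 percentage points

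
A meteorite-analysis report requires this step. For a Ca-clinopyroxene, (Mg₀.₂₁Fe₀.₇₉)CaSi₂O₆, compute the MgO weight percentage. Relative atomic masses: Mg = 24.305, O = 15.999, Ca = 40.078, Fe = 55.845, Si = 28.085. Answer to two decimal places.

Molar mass of (Mg₀.₂₁Fe₀.₇₉)CaSi₂O₆ = 0.21*24.305 + 0.79*55.845 + 1*40.078 + 2*28.085 + 6*15.999 = 241.464 g/mol.
Each formula unit contains 0.21 Mg, equivalent to 0.21/1 = 0.2100 mol MgO.
M(MgO) = 1×24.305 + 1×15.999 = 40.304 g/mol.
Mass of MgO per formula unit = 0.2100 × 40.304 = 8.464 g.
MgO wt% = 8.464 / 241.464 × 100 = 3.51%.

3.51 wt%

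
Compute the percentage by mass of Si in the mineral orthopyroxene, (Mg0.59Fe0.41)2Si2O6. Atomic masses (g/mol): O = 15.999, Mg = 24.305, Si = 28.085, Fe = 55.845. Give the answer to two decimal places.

24.78 wt%

Molar mass of (Mg0.59Fe0.41)2Si2O6: 1.18·24.305 + 0.82·55.845 + 2·28.085 + 6·15.999 = 226.637 g/mol.
Mass of Si per formula unit: 2 × 28.085 = 56.170 g.
Weight fraction Si = 56.170 / 226.637 = 0.2478.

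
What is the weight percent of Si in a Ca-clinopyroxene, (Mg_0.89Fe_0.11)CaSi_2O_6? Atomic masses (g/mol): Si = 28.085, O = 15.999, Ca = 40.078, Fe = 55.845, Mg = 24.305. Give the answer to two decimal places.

25.53 weight percent

Molar mass of (Mg_0.89Fe_0.11)CaSi_2O_6: 0.89*24.305 + 0.11*55.845 + 1*40.078 + 2*28.085 + 6*15.999 = 220.016 g/mol.
Mass of Si per formula unit: 2 × 28.085 = 56.170 g.
Weight fraction Si = 56.170 / 220.016 = 0.2553.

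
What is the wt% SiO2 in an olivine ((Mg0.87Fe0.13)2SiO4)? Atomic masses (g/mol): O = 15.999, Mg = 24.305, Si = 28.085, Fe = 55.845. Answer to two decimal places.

M((Mg0.87Fe0.13)2SiO4) = 148.891 g/mol; M(SiO2) = 60.083 g/mol.
Moles SiO2 per formula unit = 1 Si ÷ 1 = 1.0000.
SiO2 fraction = (1.0000 × 60.083) / 148.891 = 60.083/148.891 = 0.4035.

40.35 wt%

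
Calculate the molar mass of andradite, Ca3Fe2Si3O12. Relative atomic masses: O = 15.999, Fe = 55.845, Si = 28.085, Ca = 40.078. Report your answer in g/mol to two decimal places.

The formula mass is the sum 3·40.078 + 2·55.845 + 3·28.085 + 12·15.999.

508.17 g/mol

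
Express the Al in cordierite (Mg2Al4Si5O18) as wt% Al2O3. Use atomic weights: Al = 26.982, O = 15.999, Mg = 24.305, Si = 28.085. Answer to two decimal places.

Formula mass = 584.945 g/mol.
4 Al → 2.0000 mol Al2O3 per formula unit; M(Al2O3) = 101.961, so Al2O3 mass = 203.922 g.
203.922/584.945 × 100 = 34.86 wt%.

34.86 wt%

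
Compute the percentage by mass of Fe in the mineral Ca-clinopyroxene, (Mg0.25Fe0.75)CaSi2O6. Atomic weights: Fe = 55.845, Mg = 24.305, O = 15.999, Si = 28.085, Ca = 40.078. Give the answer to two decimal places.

17.44 wt%

Formula mass = 0.25*24.305 + 0.75*55.845 + 1*40.078 + 2*28.085 + 6*15.999 = 240.202 g/mol, of which 41.884 g is Fe.
So Fe makes up 41.884/240.202 = 0.1744 of the mass, i.e. 17.44%.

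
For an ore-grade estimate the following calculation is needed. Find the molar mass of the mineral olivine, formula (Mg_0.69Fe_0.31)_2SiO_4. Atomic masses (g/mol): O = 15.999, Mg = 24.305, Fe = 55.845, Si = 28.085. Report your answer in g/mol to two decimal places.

M = 1.38×24.305 + 0.62×55.845 + 1×28.085 + 4×15.999

160.25 g/mol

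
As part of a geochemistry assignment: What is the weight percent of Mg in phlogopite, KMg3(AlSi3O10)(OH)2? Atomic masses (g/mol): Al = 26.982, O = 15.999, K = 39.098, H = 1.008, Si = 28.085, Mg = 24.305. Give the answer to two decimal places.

17.47 mass %

Formula mass = 1*39.098 + 3*24.305 + 1*26.982 + 3*28.085 + 12*15.999 + 2*1.008 = 417.254 g/mol, of which 72.915 g is Mg.
So Mg makes up 72.915/417.254 = 0.1747 of the mass, i.e. 17.47%.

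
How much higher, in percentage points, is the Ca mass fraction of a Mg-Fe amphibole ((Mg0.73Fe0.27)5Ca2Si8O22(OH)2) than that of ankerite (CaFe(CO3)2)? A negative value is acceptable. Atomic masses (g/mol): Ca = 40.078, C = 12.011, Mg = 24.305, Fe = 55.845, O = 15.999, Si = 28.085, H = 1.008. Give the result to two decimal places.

-9.18 percentage points

First mineral: 80.156 g Ca in 854.932 g formula = 9.38 wt% Ca.
Second mineral: 40.078 g Ca in 215.939 g formula = 18.56 wt% Ca.
9.38% − 18.56% gives a difference of -9.18 percentage points.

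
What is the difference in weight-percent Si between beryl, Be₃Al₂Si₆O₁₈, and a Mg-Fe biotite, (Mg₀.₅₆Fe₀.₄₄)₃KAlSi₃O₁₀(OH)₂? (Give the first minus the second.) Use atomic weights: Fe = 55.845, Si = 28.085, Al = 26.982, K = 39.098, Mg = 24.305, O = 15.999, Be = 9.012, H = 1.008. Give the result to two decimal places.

Si in Be₃Al₂Si₆O₁₈: molar mass 537.492 g/mol; 6×28.085 = 168.510 g → 31.35 wt%.
Si in (Mg₀.₅₆Fe₀.₄₄)₃KAlSi₃O₁₀(OH)₂: molar mass 458.887 g/mol; 3×28.085 = 84.255 g → 18.36 wt%.
Difference = 31.35 − 18.36 = 12.99 percentage points.

12.99 percentage points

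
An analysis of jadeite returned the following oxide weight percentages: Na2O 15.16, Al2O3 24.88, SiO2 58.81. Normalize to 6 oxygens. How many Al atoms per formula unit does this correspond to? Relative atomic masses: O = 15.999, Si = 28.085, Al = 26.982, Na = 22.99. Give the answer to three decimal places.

0.998 Al apfu

Na2O: 15.16/61.979 = 0.24460 mol → 0.48920 mol Na, 0.24460 mol O.
Al2O3: 24.88/101.961 = 0.24401 mol → 0.48802 mol Al, 0.73203 mol O.
SiO2: 58.81/60.083 = 0.97881 mol → 0.97881 mol Si, 1.95762 mol O.
Total oxygen = 2.93425 mol. Normalization factor = 6/2.93425 = 2.04482.
Al per 6 O = 0.48802 × 2.04482 = 0.998.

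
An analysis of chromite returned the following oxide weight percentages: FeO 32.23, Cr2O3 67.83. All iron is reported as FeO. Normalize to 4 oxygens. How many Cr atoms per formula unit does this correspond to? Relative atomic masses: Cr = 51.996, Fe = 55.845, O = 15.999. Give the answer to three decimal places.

FeO: 32.23/71.844 = 0.44861 mol → 0.44861 mol Fe, 0.44861 mol O.
Cr2O3: 67.83/151.989 = 0.44628 mol → 0.89256 mol Cr, 1.33884 mol O.
Total oxygen = 1.78745 mol. Normalization factor = 4/1.78745 = 2.23782.
Cr per 4 O = 0.89256 × 2.23782 = 1.997.

1.997 Cr apfu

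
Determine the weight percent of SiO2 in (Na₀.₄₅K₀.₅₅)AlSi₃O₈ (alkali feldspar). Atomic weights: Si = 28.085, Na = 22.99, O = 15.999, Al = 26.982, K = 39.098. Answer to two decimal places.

66.49 wt%

Molar mass of (Na₀.₄₅K₀.₅₅)AlSi₃O₈ = 0.45×22.99 + 0.55×39.098 + 1×26.982 + 3×28.085 + 8×15.999 = 271.078 g/mol.
Each formula unit contains 3 Si, equivalent to 3/1 = 3.0000 mol SiO2.
M(SiO2) = 1×28.085 + 2×15.999 = 60.083 g/mol.
Mass of SiO2 per formula unit = 3.0000 × 60.083 = 180.249 g.
SiO2 wt% = 180.249 / 271.078 × 100 = 66.49%.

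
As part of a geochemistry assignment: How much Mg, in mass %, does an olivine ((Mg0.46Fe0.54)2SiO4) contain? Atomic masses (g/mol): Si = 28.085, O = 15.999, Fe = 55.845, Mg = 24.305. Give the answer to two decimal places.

12.80 mass %

Formula mass = 0.92×24.305 + 1.08×55.845 + 1×28.085 + 4×15.999 = 174.754 g/mol, of which 22.361 g is Mg.
So Mg makes up 22.361/174.754 = 0.1280 of the mass, i.e. 12.80%.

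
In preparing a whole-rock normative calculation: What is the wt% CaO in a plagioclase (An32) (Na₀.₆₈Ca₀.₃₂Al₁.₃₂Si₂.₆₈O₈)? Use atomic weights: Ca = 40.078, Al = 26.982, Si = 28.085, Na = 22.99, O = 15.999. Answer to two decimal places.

6.71 wt%

Formula mass = 267.334 g/mol.
0.32 Ca → 0.3200 mol CaO per formula unit; M(CaO) = 56.077, so CaO mass = 17.945 g.
17.945/267.334 × 100 = 6.71 wt%.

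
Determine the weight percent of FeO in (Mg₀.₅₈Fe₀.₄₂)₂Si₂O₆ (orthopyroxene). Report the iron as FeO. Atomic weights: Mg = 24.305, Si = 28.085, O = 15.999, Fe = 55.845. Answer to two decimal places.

26.55 wt%

Molar mass of (Mg₀.₅₈Fe₀.₄₂)₂Si₂O₆ = 1.16*24.305 + 0.84*55.845 + 2*28.085 + 6*15.999 = 227.268 g/mol.
Each formula unit contains 0.84 Fe, equivalent to 0.84/1 = 0.8400 mol FeO.
M(FeO) = 1×55.845 + 1×15.999 = 71.844 g/mol.
Mass of FeO per formula unit = 0.8400 × 71.844 = 60.349 g.
FeO wt% = 60.349 / 227.268 × 100 = 26.55%.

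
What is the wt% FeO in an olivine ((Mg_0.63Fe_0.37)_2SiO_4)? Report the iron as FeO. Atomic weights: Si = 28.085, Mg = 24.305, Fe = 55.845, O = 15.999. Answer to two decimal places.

32.41 wt%

M((Mg_0.63Fe_0.37)_2SiO_4) = 164.031 g/mol; M(FeO) = 71.844 g/mol.
Moles FeO per formula unit = 0.74 Fe ÷ 1 = 0.7400.
FeO fraction = (0.7400 × 71.844) / 164.031 = 53.165/164.031 = 0.3241.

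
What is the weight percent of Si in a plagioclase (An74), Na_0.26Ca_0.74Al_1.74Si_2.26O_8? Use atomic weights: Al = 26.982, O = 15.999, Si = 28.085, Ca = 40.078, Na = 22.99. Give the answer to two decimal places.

M(Na_0.26Ca_0.74Al_1.74Si_2.26O_8) = 274.048 g/mol.
Si contributes 2.26 × 28.085 = 63.472 g per mole.
63.472/274.048 = 0.2316 → 23.16%.

23.16 wt%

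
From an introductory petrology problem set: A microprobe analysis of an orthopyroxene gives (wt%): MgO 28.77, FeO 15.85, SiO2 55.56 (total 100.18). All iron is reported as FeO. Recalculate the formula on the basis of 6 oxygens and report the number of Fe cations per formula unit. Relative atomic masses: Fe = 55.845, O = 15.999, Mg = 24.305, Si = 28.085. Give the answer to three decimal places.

0.475 Fe apfu

MgO (M=40.304): mol = 0.71382; Mg = 0.71382, O = 0.71382.
FeO (M=71.844): mol = 0.22062; Fe = 0.22062, O = 0.22062.
SiO2 (M=60.083): mol = 0.92472; Si = 0.92472, O = 1.84944.
ΣO = 2.78388; factor = 6/ΣO = 2.15527.
Fe apfu = 0.22062 × 2.15527 = 0.475.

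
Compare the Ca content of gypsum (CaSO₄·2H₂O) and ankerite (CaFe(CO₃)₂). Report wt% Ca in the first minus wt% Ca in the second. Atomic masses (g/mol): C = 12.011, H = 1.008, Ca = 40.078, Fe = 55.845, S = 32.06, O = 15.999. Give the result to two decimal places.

M(CaSO₄·2H₂O) = 172.164 g/mol, so wt% Ca = 40.078/172.164 × 100 = 23.28%.
M(CaFe(CO₃)₂) = 215.939 g/mol, so wt% Ca = 40.078/215.939 × 100 = 18.56%.
23.28 − 18.56 = 4.72 pp.

4.72 percentage points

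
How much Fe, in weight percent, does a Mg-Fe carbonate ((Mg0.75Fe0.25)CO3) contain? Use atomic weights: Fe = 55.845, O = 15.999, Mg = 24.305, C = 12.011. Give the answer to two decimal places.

15.14 weight percent

Molar mass of (Mg0.75Fe0.25)CO3: 0.75×24.305 + 0.25×55.845 + 1×12.011 + 3×15.999 = 92.198 g/mol.
Mass of Fe per formula unit: 0.25 × 55.845 = 13.961 g.
Weight fraction Fe = 13.961 / 92.198 = 0.1514.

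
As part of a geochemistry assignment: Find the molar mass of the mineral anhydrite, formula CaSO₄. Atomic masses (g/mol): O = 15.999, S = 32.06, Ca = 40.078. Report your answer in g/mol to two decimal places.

136.13 g/mol

M = 1·40.078 + 1·32.06 + 4·15.999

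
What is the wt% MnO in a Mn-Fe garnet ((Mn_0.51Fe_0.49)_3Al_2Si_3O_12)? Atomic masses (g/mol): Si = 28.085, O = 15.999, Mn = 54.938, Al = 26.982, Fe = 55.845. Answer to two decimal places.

21.87 wt%

M((Mn_0.51Fe_0.49)_3Al_2Si_3O_12) = 496.354 g/mol; M(MnO) = 70.937 g/mol.
Moles MnO per formula unit = 1.53 Mn ÷ 1 = 1.5300.
MnO fraction = (1.5300 × 70.937) / 496.354 = 108.534/496.354 = 0.2187.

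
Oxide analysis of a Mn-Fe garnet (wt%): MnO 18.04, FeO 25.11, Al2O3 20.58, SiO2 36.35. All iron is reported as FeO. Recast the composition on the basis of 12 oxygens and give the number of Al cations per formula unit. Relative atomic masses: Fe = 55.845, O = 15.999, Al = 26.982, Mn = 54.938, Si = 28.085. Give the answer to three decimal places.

2.002 Al apfu

18.04 wt% MnO ÷ 70.937 g/mol = 0.25431 mol, giving 0.25431 Mn and 0.25431 O.
25.11 wt% FeO ÷ 71.844 g/mol = 0.34951 mol, giving 0.34951 Fe and 0.34951 O.
20.58 wt% Al2O3 ÷ 101.961 g/mol = 0.20184 mol, giving 0.40368 Al and 0.60552 O.
36.35 wt% SiO2 ÷ 60.083 g/mol = 0.60500 mol, giving 0.60500 Si and 1.21000 O.
Oxygen sums to 2.41934; scaling by 12/2.41934 = 4.96003 puts the formula on 12 O.
Al: 0.40368 × 4.96003 = 2.002 atoms per formula unit.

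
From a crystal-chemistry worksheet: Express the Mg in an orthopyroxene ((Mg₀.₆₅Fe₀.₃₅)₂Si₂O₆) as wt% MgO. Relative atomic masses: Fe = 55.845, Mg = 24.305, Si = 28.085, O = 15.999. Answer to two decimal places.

M((Mg₀.₆₅Fe₀.₃₅)₂Si₂O₆) = 222.852 g/mol; M(MgO) = 40.304 g/mol.
Moles MgO per formula unit = 1.30 Mg ÷ 1 = 1.3000.
MgO fraction = (1.3000 × 40.304) / 222.852 = 52.395/222.852 = 0.2351.

23.51 wt%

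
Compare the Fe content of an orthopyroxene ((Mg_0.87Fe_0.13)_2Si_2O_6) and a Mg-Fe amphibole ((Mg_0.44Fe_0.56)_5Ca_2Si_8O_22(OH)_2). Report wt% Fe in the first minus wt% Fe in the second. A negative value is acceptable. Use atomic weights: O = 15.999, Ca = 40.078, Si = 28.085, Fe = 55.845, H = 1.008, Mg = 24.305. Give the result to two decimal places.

First mineral: 14.520 g Fe in 208.974 g formula = 6.95 wt% Fe.
Second mineral: 156.366 g Fe in 900.665 g formula = 17.36 wt% Fe.
6.95% − 17.36% gives a difference of -10.41 percentage points.

-10.41 percentage points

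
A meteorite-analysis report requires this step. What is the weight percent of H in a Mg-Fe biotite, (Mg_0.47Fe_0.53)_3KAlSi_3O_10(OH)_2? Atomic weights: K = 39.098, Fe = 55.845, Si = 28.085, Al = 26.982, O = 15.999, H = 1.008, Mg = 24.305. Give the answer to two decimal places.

0.43 mass %

Molar mass of (Mg_0.47Fe_0.53)_3KAlSi_3O_10(OH)_2: 1.41·24.305 + 1.59·55.845 + 1·39.098 + 1·26.982 + 3·28.085 + 12·15.999 + 2·1.008 = 467.403 g/mol.
Mass of H per formula unit: 2 × 1.008 = 2.016 g.
Weight fraction H = 2.016 / 467.403 = 0.0043.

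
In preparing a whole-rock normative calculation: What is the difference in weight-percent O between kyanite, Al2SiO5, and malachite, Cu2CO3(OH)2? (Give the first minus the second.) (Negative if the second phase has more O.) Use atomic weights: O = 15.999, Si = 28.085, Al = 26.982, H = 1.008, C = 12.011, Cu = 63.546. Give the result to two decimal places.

M(Al2SiO5) = 162.044 g/mol, so wt% O = 79.995/162.044 × 100 = 49.37%.
M(Cu2CO3(OH)2) = 221.114 g/mol, so wt% O = 79.995/221.114 × 100 = 36.18%.
49.37 − 36.18 = 13.19 pp.

13.19 percentage points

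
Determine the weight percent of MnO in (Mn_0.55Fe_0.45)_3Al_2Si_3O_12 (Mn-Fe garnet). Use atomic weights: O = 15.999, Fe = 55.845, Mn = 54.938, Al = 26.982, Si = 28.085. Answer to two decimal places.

23.59 wt%

Formula mass = 496.245 g/mol.
1.65 Mn → 1.6500 mol MnO per formula unit; M(MnO) = 70.937, so MnO mass = 117.046 g.
117.046/496.245 × 100 = 23.59 wt%.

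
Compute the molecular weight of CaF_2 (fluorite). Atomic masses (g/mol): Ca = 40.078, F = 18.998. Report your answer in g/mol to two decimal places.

78.07 g/mol

M = 1×40.078 + 2×18.998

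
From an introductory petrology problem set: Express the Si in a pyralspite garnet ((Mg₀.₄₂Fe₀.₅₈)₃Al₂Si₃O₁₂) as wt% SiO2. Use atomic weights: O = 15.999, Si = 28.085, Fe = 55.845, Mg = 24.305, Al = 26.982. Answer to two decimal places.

Molar mass of (Mg₀.₄₂Fe₀.₅₈)₃Al₂Si₃O₁₂ = 1.26×24.305 + 1.74×55.845 + 2×26.982 + 3×28.085 + 12×15.999 = 458.002 g/mol.
Each formula unit contains 3 Si, equivalent to 3/1 = 3.0000 mol SiO2.
M(SiO2) = 1×28.085 + 2×15.999 = 60.083 g/mol.
Mass of SiO2 per formula unit = 3.0000 × 60.083 = 180.249 g.
SiO2 wt% = 180.249 / 458.002 × 100 = 39.36%.

39.36 wt%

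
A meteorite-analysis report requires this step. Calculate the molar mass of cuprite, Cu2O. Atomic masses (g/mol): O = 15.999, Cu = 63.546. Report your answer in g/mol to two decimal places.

M = 2(63.546) + 1(15.999)

143.09 g/mol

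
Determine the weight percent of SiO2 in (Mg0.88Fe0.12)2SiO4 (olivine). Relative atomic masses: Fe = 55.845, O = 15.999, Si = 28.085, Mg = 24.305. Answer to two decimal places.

Molar mass of (Mg0.88Fe0.12)2SiO4 = 1.76×24.305 + 0.24×55.845 + 1×28.085 + 4×15.999 = 148.261 g/mol.
Each formula unit contains 1 Si, equivalent to 1/1 = 1.0000 mol SiO2.
M(SiO2) = 1×28.085 + 2×15.999 = 60.083 g/mol.
Mass of SiO2 per formula unit = 1.0000 × 60.083 = 60.083 g.
SiO2 wt% = 60.083 / 148.261 × 100 = 40.53%.

40.53 wt%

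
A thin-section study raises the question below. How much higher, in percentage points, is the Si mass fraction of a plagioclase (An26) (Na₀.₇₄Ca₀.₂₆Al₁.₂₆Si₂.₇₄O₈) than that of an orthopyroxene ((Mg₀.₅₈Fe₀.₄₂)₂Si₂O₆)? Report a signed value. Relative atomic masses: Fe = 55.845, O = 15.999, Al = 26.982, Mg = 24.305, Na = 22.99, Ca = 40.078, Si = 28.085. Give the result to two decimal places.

4.17 percentage points

Si in Na₀.₇₄Ca₀.₂₆Al₁.₂₆Si₂.₇₄O₈: molar mass 266.375 g/mol; 2.74×28.085 = 76.953 g → 28.89 wt%.
Si in (Mg₀.₅₈Fe₀.₄₂)₂Si₂O₆: molar mass 227.268 g/mol; 2×28.085 = 56.170 g → 24.72 wt%.
Difference = 28.89 − 24.72 = 4.17 percentage points.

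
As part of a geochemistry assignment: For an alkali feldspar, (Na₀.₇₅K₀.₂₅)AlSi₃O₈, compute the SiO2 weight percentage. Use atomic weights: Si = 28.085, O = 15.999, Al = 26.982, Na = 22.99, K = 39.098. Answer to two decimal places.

67.70 wt%

Molar mass of (Na₀.₇₅K₀.₂₅)AlSi₃O₈ = 0.75·22.99 + 0.25·39.098 + 1·26.982 + 3·28.085 + 8·15.999 = 266.246 g/mol.
Each formula unit contains 3 Si, equivalent to 3/1 = 3.0000 mol SiO2.
M(SiO2) = 1×28.085 + 2×15.999 = 60.083 g/mol.
Mass of SiO2 per formula unit = 3.0000 × 60.083 = 180.249 g.
SiO2 wt% = 180.249 / 266.246 × 100 = 67.70%.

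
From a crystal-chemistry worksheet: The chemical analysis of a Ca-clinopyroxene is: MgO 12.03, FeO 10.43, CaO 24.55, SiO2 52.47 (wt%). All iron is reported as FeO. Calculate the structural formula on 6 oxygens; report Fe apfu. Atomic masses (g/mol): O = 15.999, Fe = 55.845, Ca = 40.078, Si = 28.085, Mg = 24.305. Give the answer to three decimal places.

0.331 Fe apfu

MgO: 12.03/40.304 = 0.29848 mol → 0.29848 mol Mg, 0.29848 mol O.
FeO: 10.43/71.844 = 0.14518 mol → 0.14518 mol Fe, 0.14518 mol O.
CaO: 24.55/56.077 = 0.43779 mol → 0.43779 mol Ca, 0.43779 mol O.
SiO2: 52.47/60.083 = 0.87329 mol → 0.87329 mol Si, 1.74658 mol O.
Total oxygen = 2.62803 mol. Normalization factor = 6/2.62803 = 2.28308.
Fe per 6 O = 0.14518 × 2.28308 = 0.331.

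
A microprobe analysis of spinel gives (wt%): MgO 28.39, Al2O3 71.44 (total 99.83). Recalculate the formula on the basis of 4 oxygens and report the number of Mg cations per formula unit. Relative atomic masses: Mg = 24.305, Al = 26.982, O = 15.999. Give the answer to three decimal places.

MgO: 28.39/40.304 = 0.70440 mol → 0.70440 mol Mg, 0.70440 mol O.
Al2O3: 71.44/101.961 = 0.70066 mol → 1.40132 mol Al, 2.10198 mol O.
Total oxygen = 2.80638 mol. Normalization factor = 4/2.80638 = 1.42532.
Mg per 4 O = 0.70440 × 1.42532 = 1.004.

1.004 Mg apfu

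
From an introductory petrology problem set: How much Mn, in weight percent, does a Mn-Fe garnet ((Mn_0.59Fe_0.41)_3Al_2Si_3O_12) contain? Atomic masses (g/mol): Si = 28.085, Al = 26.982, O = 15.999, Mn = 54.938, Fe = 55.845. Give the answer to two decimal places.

19.60 weight percent

Molar mass of (Mn_0.59Fe_0.41)_3Al_2Si_3O_12: 1.77·54.938 + 1.23·55.845 + 2·26.982 + 3·28.085 + 12·15.999 = 496.137 g/mol.
Mass of Mn per formula unit: 1.77 × 54.938 = 97.240 g.
Weight fraction Mn = 97.240 / 496.137 = 0.1960.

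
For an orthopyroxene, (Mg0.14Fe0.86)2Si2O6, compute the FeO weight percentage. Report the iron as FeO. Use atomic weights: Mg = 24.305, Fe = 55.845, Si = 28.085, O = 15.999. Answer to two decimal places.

Formula mass = 255.023 g/mol.
1.72 Fe → 1.7200 mol FeO per formula unit; M(FeO) = 71.844, so FeO mass = 123.572 g.
123.572/255.023 × 100 = 48.46 wt%.

48.46 wt%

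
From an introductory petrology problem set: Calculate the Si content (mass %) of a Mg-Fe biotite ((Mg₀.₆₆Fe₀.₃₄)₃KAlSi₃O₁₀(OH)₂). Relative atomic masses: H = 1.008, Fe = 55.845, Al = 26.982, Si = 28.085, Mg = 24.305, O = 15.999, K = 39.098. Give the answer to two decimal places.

Molar mass of (Mg₀.₆₆Fe₀.₃₄)₃KAlSi₃O₁₀(OH)₂: 1.98·24.305 + 1.02·55.845 + 1·39.098 + 1·26.982 + 3·28.085 + 12·15.999 + 2·1.008 = 449.425 g/mol.
Mass of Si per formula unit: 3 × 28.085 = 84.255 g.
Weight fraction Si = 84.255 / 449.425 = 0.1875.

18.75 mass %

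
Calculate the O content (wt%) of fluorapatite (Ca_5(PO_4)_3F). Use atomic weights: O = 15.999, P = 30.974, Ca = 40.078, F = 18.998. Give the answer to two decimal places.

38.07 wt%

Formula mass = 5×40.078 + 3×30.974 + 12×15.999 + 1×18.998 = 504.298 g/mol, of which 191.988 g is O.
So O makes up 191.988/504.298 = 0.3807 of the mass, i.e. 38.07%.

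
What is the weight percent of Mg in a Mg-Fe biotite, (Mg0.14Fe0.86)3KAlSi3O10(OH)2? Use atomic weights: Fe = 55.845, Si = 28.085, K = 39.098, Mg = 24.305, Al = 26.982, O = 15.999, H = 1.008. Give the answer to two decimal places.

2.05 mass %

M((Mg0.14Fe0.86)3KAlSi3O10(OH)2) = 498.627 g/mol.
Mg contributes 0.42 × 24.305 = 10.208 g per mole.
10.208/498.627 = 0.0205 → 2.05%.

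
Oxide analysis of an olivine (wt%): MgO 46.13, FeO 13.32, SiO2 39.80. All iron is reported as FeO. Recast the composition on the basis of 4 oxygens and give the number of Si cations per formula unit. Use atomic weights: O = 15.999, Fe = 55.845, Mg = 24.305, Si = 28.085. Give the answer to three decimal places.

0.998 Si apfu

MgO (M=40.304): mol = 1.14455; Mg = 1.14455, O = 1.14455.
FeO (M=71.844): mol = 0.18540; Fe = 0.18540, O = 0.18540.
SiO2 (M=60.083): mol = 0.66242; Si = 0.66242, O = 1.32484.
ΣO = 2.65479; factor = 4/ΣO = 1.50671.
Si apfu = 0.66242 × 1.50671 = 0.998.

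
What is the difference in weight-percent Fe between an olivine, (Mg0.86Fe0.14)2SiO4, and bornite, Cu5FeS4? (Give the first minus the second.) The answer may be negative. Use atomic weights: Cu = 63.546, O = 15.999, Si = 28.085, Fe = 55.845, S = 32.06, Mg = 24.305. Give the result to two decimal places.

-0.67 percentage points

M((Mg0.86Fe0.14)2SiO4) = 149.522 g/mol, so wt% Fe = 15.637/149.522 × 100 = 10.46%.
M(Cu5FeS4) = 501.815 g/mol, so wt% Fe = 55.845/501.815 × 100 = 11.13%.
10.46 − 11.13 = -0.67 pp.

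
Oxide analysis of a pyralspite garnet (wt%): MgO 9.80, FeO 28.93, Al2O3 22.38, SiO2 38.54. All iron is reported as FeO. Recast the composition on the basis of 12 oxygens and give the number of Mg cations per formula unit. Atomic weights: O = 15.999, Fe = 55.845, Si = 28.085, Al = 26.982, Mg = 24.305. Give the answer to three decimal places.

9.80 wt% MgO ÷ 40.304 g/mol = 0.24315 mol, giving 0.24315 Mg and 0.24315 O.
28.93 wt% FeO ÷ 71.844 g/mol = 0.40268 mol, giving 0.40268 Fe and 0.40268 O.
22.38 wt% Al2O3 ÷ 101.961 g/mol = 0.21950 mol, giving 0.43900 Al and 0.65850 O.
38.54 wt% SiO2 ÷ 60.083 g/mol = 0.64145 mol, giving 0.64145 Si and 1.28290 O.
Oxygen sums to 2.58723; scaling by 12/2.58723 = 4.63817 puts the formula on 12 O.
Mg: 0.24315 × 4.63817 = 1.128 atoms per formula unit.

1.128 Mg apfu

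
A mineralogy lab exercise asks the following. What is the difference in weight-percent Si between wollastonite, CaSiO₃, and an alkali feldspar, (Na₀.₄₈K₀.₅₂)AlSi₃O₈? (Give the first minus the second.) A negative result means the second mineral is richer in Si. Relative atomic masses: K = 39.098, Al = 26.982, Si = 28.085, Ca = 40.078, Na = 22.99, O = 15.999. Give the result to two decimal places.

-6.96 percentage points

M(CaSiO₃) = 116.160 g/mol, so wt% Si = 28.085/116.160 × 100 = 24.18%.
M((Na₀.₄₈K₀.₅₂)AlSi₃O₈) = 270.595 g/mol, so wt% Si = 84.255/270.595 × 100 = 31.14%.
24.18 − 31.14 = -6.96 pp.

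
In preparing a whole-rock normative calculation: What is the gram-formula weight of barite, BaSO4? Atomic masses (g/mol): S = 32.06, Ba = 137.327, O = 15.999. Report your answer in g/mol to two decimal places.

The formula mass is the sum 1×137.327 + 1×32.06 + 4×15.999.

233.38 g/mol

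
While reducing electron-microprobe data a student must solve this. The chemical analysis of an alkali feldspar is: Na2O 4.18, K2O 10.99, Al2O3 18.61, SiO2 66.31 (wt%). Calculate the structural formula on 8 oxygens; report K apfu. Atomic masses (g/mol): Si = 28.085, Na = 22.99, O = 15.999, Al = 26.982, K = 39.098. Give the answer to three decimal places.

0.635 K apfu

4.18 wt% Na2O ÷ 61.979 g/mol = 0.06744 mol, giving 0.13488 Na and 0.06744 O.
10.99 wt% K2O ÷ 94.195 g/mol = 0.11667 mol, giving 0.23334 K and 0.11667 O.
18.61 wt% Al2O3 ÷ 101.961 g/mol = 0.18252 mol, giving 0.36504 Al and 0.54756 O.
66.31 wt% SiO2 ÷ 60.083 g/mol = 1.10364 mol, giving 1.10364 Si and 2.20728 O.
Oxygen sums to 2.93895; scaling by 8/2.93895 = 2.72206 puts the formula on 8 O.
K: 0.23334 × 2.72206 = 0.635 atoms per formula unit.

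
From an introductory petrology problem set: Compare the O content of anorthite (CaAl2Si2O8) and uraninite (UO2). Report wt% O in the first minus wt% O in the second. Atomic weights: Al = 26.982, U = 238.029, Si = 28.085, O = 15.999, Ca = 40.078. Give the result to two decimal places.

34.16 percentage points

O in CaAl2Si2O8: molar mass 278.204 g/mol; 8×15.999 = 127.992 g → 46.01 wt%.
O in UO2: molar mass 270.027 g/mol; 2×15.999 = 31.998 g → 11.85 wt%.
Difference = 46.01 − 11.85 = 34.16 percentage points.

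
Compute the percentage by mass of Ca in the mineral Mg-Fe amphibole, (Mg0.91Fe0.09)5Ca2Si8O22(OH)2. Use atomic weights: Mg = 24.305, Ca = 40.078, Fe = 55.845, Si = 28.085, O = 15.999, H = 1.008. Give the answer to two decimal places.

Molar mass of (Mg0.91Fe0.09)5Ca2Si8O22(OH)2: 4.55×24.305 + 0.45×55.845 + 2×40.078 + 8×28.085 + 24×15.999 + 2×1.008 = 826.546 g/mol.
Mass of Ca per formula unit: 2 × 40.078 = 80.156 g.
Weight fraction Ca = 80.156 / 826.546 = 0.0970.

9.70 weight percent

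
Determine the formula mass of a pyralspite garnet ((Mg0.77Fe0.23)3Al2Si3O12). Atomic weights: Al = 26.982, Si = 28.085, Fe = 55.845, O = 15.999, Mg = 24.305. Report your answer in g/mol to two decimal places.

424.88 g/mol

The formula mass is the sum 2.31×24.305 + 0.69×55.845 + 2×26.982 + 3×28.085 + 12×15.999.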